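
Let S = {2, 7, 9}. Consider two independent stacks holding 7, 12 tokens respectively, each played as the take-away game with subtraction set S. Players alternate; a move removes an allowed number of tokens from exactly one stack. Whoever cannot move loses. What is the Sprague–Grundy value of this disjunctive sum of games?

3

All stacks use S = {2, 7, 9}:
G(0) = 0
G(1) = mex{} = 0
G(2) = mex{0} = 1
G(3) = mex{0} = 1
G(4) = mex{1} = 0
G(5) = mex{1} = 0
G(6) = mex{0} = 1
G(7) = mex{0,0} = 1
G(8) = mex{1,0} = 2
G(9) = mex{1,1,0} = 2
G(10) = mex{2,1,0} = 3
G(11) = mex{2,0,1} = 3
G(12) = mex{3,0,1} = 2
Stack A: G(7) = 1.
Stack B: G(12) = 2.
Combined Grundy value = 1 ⊕ 2 = 3.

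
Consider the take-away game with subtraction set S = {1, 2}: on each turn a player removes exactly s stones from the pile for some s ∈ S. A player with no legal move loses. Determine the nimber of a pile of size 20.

2

G(0) = 0
G(1) = mex{0} = 1
G(2) = mex{1,0} = 2
G(3) = mex{2,1} = 0
G(4) = mex{0,2} = 1
G(5) = mex{1,0} = 2
G(6) = mex{2,1} = 0
G(7) = mex{0,2} = 1
G(8) = mex{1,0} = 2
G(9) = mex{2,1} = 0
G(10) = mex{0,2} = 1
G(11) = mex{1,0} = 2
G(12) = mex{2,1} = 0
G(13) = mex{0,2} = 1
G(14) = mex{1,0} = 2
G(15) = mex{2,1} = 0
G(16) = mex{0,2} = 1
G(17) = mex{1,0} = 2
G(18) = mex{2,1} = 0
G(19) = mex{0,2} = 1
G(20) = mex{1,0} = 2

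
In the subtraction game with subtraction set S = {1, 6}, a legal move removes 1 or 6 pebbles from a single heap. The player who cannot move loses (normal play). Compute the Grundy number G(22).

1

G(0) = 0
G(1) = mex{0} = 1
G(2) = mex{1} = 0
G(3) = mex{0} = 1
G(4) = mex{1} = 0
G(5) = mex{0} = 1
G(6) = mex{1,0} = 2
G(7) = mex{2,1} = 0
G(8) = mex{0,0} = 1
G(9) = mex{1,1} = 0
G(10) = mex{0,0} = 1
G(11) = mex{1,1} = 0
G(12) = mex{0,2} = 1
G(13) = mex{1,0} = 2
G(14) = mex{2,1} = 0
G(15) = mex{0,0} = 1
G(16) = mex{1,1} = 0
G(17) = mex{0,0} = 1
G(18) = mex{1,1} = 0
G(19) = mex{0,2} = 1
G(20) = mex{1,0} = 2
G(21) = mex{2,1} = 0
G(22) = mex{0,0} = 1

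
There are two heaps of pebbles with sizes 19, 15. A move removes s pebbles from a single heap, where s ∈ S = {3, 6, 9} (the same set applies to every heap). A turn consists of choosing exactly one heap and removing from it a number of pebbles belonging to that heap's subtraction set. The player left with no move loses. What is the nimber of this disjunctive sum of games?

3

All heaps use S = {3, 6, 9}:
G(0) = 0
G(1) = mex{} = 0
G(2) = mex{} = 0
G(3) = mex{0} = 1
G(4) = mex{0} = 1
G(5) = mex{0} = 1
G(6) = mex{1,0} = 2
G(7) = mex{1,0} = 2
G(8) = mex{1,0} = 2
G(9) = mex{2,1,0} = 3
G(10) = mex{2,1,0} = 3
G(11) = mex{2,1,0} = 3
G(12) = mex{3,2,1} = 0
G(13) = mex{3,2,1} = 0
G(14) = mex{3,2,1} = 0
G(15) = mex{0,3,2} = 1
G(16) = mex{0,3,2} = 1
G(17) = mex{0,3,2} = 1
G(18) = mex{1,0,3} = 2
G(19) = mex{1,0,3} = 2
Heap A: G(19) = 2.
Heap B: G(15) = 1.
Combined Grundy value = 2 ⊕ 1 = 3.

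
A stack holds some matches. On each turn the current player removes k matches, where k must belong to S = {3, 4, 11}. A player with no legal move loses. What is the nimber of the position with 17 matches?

n :  0  1  2  3  4  5  6  7  8  9 10 11 12 13 14 15 16 17
G :  0  0  0  1  1  1  2  0  0  0  1  1  1  2  0  0  0  1

1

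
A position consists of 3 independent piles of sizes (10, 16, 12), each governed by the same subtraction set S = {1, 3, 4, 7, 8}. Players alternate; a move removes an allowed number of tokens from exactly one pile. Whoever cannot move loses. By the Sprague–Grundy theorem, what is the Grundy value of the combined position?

6

All piles use S = {1, 3, 4, 7, 8}:
n :  0  1  2  3  4  5  6  7  8  9 10 11 12 13 14 15 16
G :  0  1  0  1  2  3  2  3  4  5  4  0  1  0  1  2  3
Pile A: G(10) = 4.
Pile B: G(16) = 3.
Pile C: G(12) = 1.
Combined Grundy value = 4 ⊕ 3 ⊕ 1 = 6.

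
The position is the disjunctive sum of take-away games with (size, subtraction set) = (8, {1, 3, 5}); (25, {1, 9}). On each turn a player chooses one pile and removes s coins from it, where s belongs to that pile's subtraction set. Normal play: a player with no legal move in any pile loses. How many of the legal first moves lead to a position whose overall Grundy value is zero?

5

Pile A, S = {1, 3, 5}:
n : 0 1 2 3 4 5 6 7 8
G : 0 1 0 1 0 1 0 1 0
G_A(8) = 0.
Pile B, S = {1, 9}:
n :  0  1  2  3  4  5  6  7  8  9 10 11 12 13 14 15 16 17 18 19 20 21 22 23 24 25
G :  0  1  0  1  0  1  0  1  0  1  0  1  0  1  0  1  0  1  0  1  0  1  0  1  0  1
G_B(25) = 1.
Combined Grundy value = 0 ⊕ 1 = 1.
A winning move leaves total XOR = 0, i.e. changes one component's Grundy value g to g ⊕ X where X is the current total.
Pile A: need g' = 0⊕1 = 1. Options: 8−1→G=1, 8−3→G=1, 8−5→G=1. Hits: 3.
Pile B: need g' = 1⊕1 = 0. Options: 25−1→G=0, 25−9→G=0. Hits: 2.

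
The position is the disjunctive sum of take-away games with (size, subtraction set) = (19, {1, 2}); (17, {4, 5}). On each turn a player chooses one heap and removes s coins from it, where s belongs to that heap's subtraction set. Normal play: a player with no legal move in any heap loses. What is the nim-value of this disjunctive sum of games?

3

Heap A, S = {1, 2}:
G(0) = 0
G(1) = mex{0} = 1
G(2) = mex{1,0} = 2
G(3) = mex{2,1} = 0
G(4) = mex{0,2} = 1
G(5) = mex{1,0} = 2
G(6) = mex{2,1} = 0
G(7) = mex{0,2} = 1
G(8) = mex{1,0} = 2
G(9) = mex{2,1} = 0
G(10) = mex{0,2} = 1
G(11) = mex{1,0} = 2
G(12) = mex{2,1} = 0
G(13) = mex{0,2} = 1
G(14) = mex{1,0} = 2
G(15) = mex{2,1} = 0
G(16) = mex{0,2} = 1
G(17) = mex{1,0} = 2
G(18) = mex{2,1} = 0
G(19) = mex{0,2} = 1
G_A(19) = 1.
Heap B, S = {4, 5}:
n :  0  1  2  3  4  5  6  7  8  9 10 11 12 13 14 15 16 17
G :  0  0  0  0  1  1  1  1  2  0  0  0  0  1  1  1  1  2
G_B(17) = 2.
Combined Grundy value = 1 ⊕ 2 = 3.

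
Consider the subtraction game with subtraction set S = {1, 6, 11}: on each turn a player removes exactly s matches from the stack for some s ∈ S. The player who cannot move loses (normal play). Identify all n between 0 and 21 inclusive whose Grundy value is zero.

0, 2, 4, 7, 9, 12, 14, 16, 19, 21

n :  0  1  2  3  4  5  6  7  8  9 10 11 12 13 14 15 16 17 18 19 20 21
G :  0  1  0  1  0  1  2  0  1  0  1  2  0  1  0  1  0  1  2  0  1  0
P-positions are exactly the n with G(n) = 0.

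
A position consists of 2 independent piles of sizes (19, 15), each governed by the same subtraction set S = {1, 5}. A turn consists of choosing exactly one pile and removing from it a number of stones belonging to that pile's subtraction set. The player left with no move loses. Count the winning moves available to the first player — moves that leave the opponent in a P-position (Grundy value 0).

All piles use S = {1, 5}:
n :  0  1  2  3  4  5  6  7  8  9 10 11 12 13 14 15 16 17 18 19
G :  0  1  0  1  0  1  0  1  0  1  0  1  0  1  0  1  0  1  0  1
Pile A: G(19) = 1.
Pile B: G(15) = 1.
Combined Grundy value = 1 ⊕ 1 = 0.
A winning move leaves total XOR = 0, i.e. changes one component's Grundy value g to g ⊕ X where X is the current total.
Pile A: target g' = 1⊕0 = 1, but every legal move changes the Grundy value (mex property), so 0 moves.
Pile B: target g' = 1⊕0 = 1, but every legal move changes the Grundy value (mex property), so 0 moves.

0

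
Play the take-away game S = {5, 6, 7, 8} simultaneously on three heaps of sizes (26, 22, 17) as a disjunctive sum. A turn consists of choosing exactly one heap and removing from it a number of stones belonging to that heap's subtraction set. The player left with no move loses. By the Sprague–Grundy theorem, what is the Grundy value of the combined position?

All heaps use S = {5, 6, 7, 8}:
G(0) = 0
G(1) = mex{} = 0
G(2) = mex{} = 0
G(3) = mex{} = 0
G(4) = mex{} = 0
G(5) = mex{0} = 1
G(6) = mex{0,0} = 1
G(7) = mex{0,0,0} = 1
G(8) = mex{0,0,0,0} = 1
G(9) = mex{0,0,0,0} = 1
G(10) = mex{1,0,0,0} = 2
G(11) = mex{1,1,0,0} = 2
G(12) = mex{1,1,1,0} = 2
G(13) = mex{1,1,1,1} = 0
G(14) = mex{1,1,1,1} = 0
G(15) = mex{2,1,1,1} = 0
G(16) = mex{2,2,1,1} = 0
G(17) = mex{2,2,2,1} = 0
G(18) = mex{0,2,2,2} = 1
G(19) = mex{0,0,2,2} = 1
G(20) = mex{0,0,0,2} = 1
G(21) = mex{0,0,0,0} = 1
G(22) = mex{0,0,0,0} = 1
G(23) = mex{1,0,0,0} = 2
G(24) = mex{1,1,0,0} = 2
G(25) = mex{1,1,1,0} = 2
G(26) = mex{1,1,1,1} = 0
Heap A: G(26) = 0.
Heap B: G(22) = 1.
Heap C: G(17) = 0.
Combined Grundy value = 0 ⊕ 1 ⊕ 0 = 1.

1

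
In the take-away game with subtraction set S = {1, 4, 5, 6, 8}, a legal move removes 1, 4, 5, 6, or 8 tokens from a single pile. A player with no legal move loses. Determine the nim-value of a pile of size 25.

n :  0  1  2  3  4  5  6  7  8  9 10 11 12 13 14 15 16 17 18 19 20 21 22 23 24 25
G :  0  1  0  1  2  3  2  3  4  0  1  0  1  2  3  2  3  4  0  1  0  1  2  3  2  3

3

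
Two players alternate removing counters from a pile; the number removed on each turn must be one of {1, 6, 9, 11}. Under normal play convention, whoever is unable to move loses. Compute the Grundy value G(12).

0

G(0) = 0
G(1) = mex{0} = 1
G(2) = mex{1} = 0
G(3) = mex{0} = 1
G(4) = mex{1} = 0
G(5) = mex{0} = 1
G(6) = mex{1,0} = 2
G(7) = mex{2,1} = 0
G(8) = mex{0,0} = 1
G(9) = mex{1,1,0} = 2
G(10) = mex{2,0,1} = 3
G(11) = mex{3,1,0,0} = 2
G(12) = mex{2,2,1,1} = 0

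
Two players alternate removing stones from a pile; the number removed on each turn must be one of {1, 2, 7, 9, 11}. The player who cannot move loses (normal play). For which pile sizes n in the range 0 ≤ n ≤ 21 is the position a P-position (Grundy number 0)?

G(0) = 0
G(1) = mex{0} = 1
G(2) = mex{1,0} = 2
G(3) = mex{2,1} = 0
G(4) = mex{0,2} = 1
G(5) = mex{1,0} = 2
G(6) = mex{2,1} = 0
G(7) = mex{0,2,0} = 1
G(8) = mex{1,0,1} = 2
G(9) = mex{2,1,2,0} = 3
G(10) = mex{3,2,0,1} = 4
G(11) = mex{4,3,1,2,0} = 5
G(12) = mex{5,4,2,0,1} = 3
G(13) = mex{3,5,0,1,2} = 4
G(14) = mex{4,3,1,2,0} = 5
G(15) = mex{5,4,2,0,1} = 3
G(16) = mex{3,5,3,1,2} = 0
G(17) = mex{0,3,4,2,0} = 1
G(18) = mex{1,0,5,3,1} = 2
G(19) = mex{2,1,3,4,2} = 0
G(20) = mex{0,2,4,5,3} = 1
G(21) = mex{1,0,5,3,4} = 2
P-positions are exactly the n with G(n) = 0.

0, 3, 6, 16, 19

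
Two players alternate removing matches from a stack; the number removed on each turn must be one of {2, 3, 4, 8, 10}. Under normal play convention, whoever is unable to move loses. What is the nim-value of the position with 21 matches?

1

n :  0  1  2  3  4  5  6  7  8  9 10 11 12 13 14 15 16 17 18 19 20 21
G :  0  0  1  1  2  2  0  0  1  1  2  2  0  0  1  1  2  2  0  0  1  1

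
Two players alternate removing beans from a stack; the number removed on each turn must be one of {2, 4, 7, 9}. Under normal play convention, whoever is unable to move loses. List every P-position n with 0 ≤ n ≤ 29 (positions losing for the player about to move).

0, 1, 6, 11, 12, 17, 22, 23, 28

G(0) = 0
G(1) = mex{} = 0
G(2) = mex{0} = 1
G(3) = mex{0} = 1
G(4) = mex{1,0} = 2
G(5) = mex{1,0} = 2
G(6) = mex{2,1} = 0
G(7) = mex{2,1,0} = 3
G(8) = mex{0,2,0} = 1
G(9) = mex{3,2,1,0} = 4
G(10) = mex{1,0,1,0} = 2
G(11) = mex{4,3,2,1} = 0
G(12) = mex{2,1,2,1} = 0
G(13) = mex{0,4,0,2} = 1
G(14) = mex{0,2,3,2} = 1
G(15) = mex{1,0,1,0} = 2
G(16) = mex{1,0,4,3} = 2
G(17) = mex{2,1,2,1} = 0
G(18) = mex{2,1,0,4} = 3
G(19) = mex{0,2,0,2} = 1
G(20) = mex{3,2,1,0} = 4
G(21) = mex{1,0,1,0} = 2
G(22) = mex{4,3,2,1} = 0
G(23) = mex{2,1,2,1} = 0
G(24) = mex{0,4,0,2} = 1
G(25) = mex{0,2,3,2} = 1
G(26) = mex{1,0,1,0} = 2
G(27) = mex{1,0,4,3} = 2
G(28) = mex{2,1,2,1} = 0
G(29) = mex{2,1,0,4} = 3
P-positions are exactly the n with G(n) = 0.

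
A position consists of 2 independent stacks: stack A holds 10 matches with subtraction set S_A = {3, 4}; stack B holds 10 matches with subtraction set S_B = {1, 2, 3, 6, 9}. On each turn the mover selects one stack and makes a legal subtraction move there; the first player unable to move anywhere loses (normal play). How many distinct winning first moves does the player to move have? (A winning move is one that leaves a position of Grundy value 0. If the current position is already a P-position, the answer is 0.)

Stack A, S = {3, 4}:
G(0) = 0
G(1) = mex{} = 0
G(2) = mex{} = 0
G(3) = mex{0} = 1
G(4) = mex{0,0} = 1
G(5) = mex{0,0} = 1
G(6) = mex{1,0} = 2
G(7) = mex{1,1} = 0
G(8) = mex{1,1} = 0
G(9) = mex{2,1} = 0
G(10) = mex{0,2} = 1
G_A(10) = 1.
Stack B, S = {1, 2, 3, 6, 9}:
n :  0  1  2  3  4  5  6  7  8  9 10
G :  0  1  2  3  0  1  2  3  0  1  2
G_B(10) = 2.
Combined Grundy value = 1 ⊕ 2 = 3.
A winning move leaves total XOR = 0, i.e. changes one component's Grundy value g to g ⊕ X where X is the current total.
Stack A: need g' = 1⊕3 = 2. Options: 10−3→G=0, 10−4→G=2. Hits: 1.
Stack B: need g' = 2⊕3 = 1. Options: 10−1→G=1, 10−2→G=0, 10−3→G=3, 10−6→G=0, 10−9→G=1. Hits: 2.

3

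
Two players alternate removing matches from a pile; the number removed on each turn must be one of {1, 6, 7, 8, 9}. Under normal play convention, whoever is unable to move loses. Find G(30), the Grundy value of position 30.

0

n :  0  1  2  3  4  5  6  7  8  9 10 11 12 13 14 15 16 17 18 19 20 21 22 23 24 25 26 27 28 29 30
G :  0  1  0  1  0  1  2  3  2  3  2  3  4  5  0  1  0  1  0  1  2  3  2  3  2  3  4  5  0  1  0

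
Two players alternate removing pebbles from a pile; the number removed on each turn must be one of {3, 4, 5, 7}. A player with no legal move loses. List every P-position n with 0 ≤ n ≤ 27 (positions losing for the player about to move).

0, 1, 2, 10, 11, 12, 20, 21, 22

n :  0  1  2  3  4  5  6  7  8  9 10 11 12 13 14 15 16 17 18 19 20 21 22 23 24 25 26 27
G :  0  0  0  1  1  1  2  2  2  3  0  0  0  1  1  1  2  2  2  3  0  0  0  1  1  1  2  2
P-positions are exactly the n with G(n) = 0.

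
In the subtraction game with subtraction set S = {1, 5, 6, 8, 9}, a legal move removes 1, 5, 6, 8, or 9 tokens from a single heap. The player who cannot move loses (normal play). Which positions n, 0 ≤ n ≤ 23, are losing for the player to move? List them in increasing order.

0, 2, 4, 14, 16, 18

n :  0  1  2  3  4  5  6  7  8  9 10 11 12 13 14 15 16 17 18 19 20 21 22 23
G :  0  1  0  1  0  1  2  3  2  3  2  3  4  5  0  1  0  1  0  1  2  3  2  3
P-positions are exactly the n with G(n) = 0.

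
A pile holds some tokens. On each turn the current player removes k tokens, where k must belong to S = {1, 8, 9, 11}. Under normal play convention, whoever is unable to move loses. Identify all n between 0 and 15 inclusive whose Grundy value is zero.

0, 2, 4, 6

n :  0  1  2  3  4  5  6  7  8  9 10 11 12 13 14 15
G :  0  1  0  1  0  1  0  1  2  3  2  3  2  3  2  3
P-positions are exactly the n with G(n) = 0.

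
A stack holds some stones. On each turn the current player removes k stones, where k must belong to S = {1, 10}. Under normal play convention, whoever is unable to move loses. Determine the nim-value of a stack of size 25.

n :  0  1  2  3  4  5  6  7  8  9 10 11 12 13 14 15 16 17 18 19 20 21 22 23 24 25
G :  0  1  0  1  0  1  0  1  0  1  2  0  1  0  1  0  1  0  1  0  1  2  0  1  0  1

1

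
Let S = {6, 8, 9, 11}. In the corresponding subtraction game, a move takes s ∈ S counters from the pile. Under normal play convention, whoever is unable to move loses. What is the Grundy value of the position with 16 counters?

G(0) = 0
G(1) = mex{} = 0
G(2) = mex{} = 0
G(3) = mex{} = 0
G(4) = mex{} = 0
G(5) = mex{} = 0
G(6) = mex{0} = 1
G(7) = mex{0} = 1
G(8) = mex{0,0} = 1
G(9) = mex{0,0,0} = 1
G(10) = mex{0,0,0} = 1
G(11) = mex{0,0,0,0} = 1
G(12) = mex{1,0,0,0} = 2
G(13) = mex{1,0,0,0} = 2
G(14) = mex{1,1,0,0} = 2
G(15) = mex{1,1,1,0} = 2
G(16) = mex{1,1,1,0} = 2

2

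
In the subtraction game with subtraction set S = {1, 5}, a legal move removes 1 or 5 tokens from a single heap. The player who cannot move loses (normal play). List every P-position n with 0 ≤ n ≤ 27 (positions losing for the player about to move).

0, 2, 4, 6, 8, 10, 12, 14, 16, 18, 20, 22, 24, 26

G(0) = 0
G(1) = mex{0} = 1
G(2) = mex{1} = 0
G(3) = mex{0} = 1
G(4) = mex{1} = 0
G(5) = mex{0,0} = 1
G(6) = mex{1,1} = 0
G(7) = mex{0,0} = 1
G(8) = mex{1,1} = 0
G(9) = mex{0,0} = 1
G(10) = mex{1,1} = 0
G(11) = mex{0,0} = 1
G(12) = mex{1,1} = 0
G(13) = mex{0,0} = 1
G(14) = mex{1,1} = 0
G(15) = mex{0,0} = 1
G(16) = mex{1,1} = 0
G(17) = mex{0,0} = 1
G(18) = mex{1,1} = 0
G(19) = mex{0,0} = 1
G(20) = mex{1,1} = 0
G(21) = mex{0,0} = 1
G(22) = mex{1,1} = 0
G(23) = mex{0,0} = 1
G(24) = mex{1,1} = 0
G(25) = mex{0,0} = 1
G(26) = mex{1,1} = 0
G(27) = mex{0,0} = 1
P-positions are exactly the n with G(n) = 0.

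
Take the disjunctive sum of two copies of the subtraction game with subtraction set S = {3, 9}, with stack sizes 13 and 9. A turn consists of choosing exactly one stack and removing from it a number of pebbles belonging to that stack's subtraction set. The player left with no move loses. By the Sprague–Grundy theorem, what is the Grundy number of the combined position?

1

All stacks use S = {3, 9}:
n :  0  1  2  3  4  5  6  7  8  9 10 11 12 13
G :  0  0  0  1  1  1  0  0  0  1  1  1  0  0
Stack A: G(13) = 0.
Stack B: G(9) = 1.
Combined Grundy value = 0 ⊕ 1 = 1.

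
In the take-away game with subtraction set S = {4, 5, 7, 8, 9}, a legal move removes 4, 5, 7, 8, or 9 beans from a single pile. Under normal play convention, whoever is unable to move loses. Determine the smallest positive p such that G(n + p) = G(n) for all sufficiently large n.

13

n :  0  1  2  3  4  5  6  7  8  9 10 11 12 13 14 15 16 17 18 19 20 21 22 23 24 25 26 27
G :  0  0  0  0  1  1  1  1  2  2  2  2  3  0  0  0  0  1  1  1  1  2  2  2  2  3  0  0
G(n+13) = G(n) holds for n = 0,…,8 (a full window of length max(S) = 9), so the sequence is purely periodic with period 13.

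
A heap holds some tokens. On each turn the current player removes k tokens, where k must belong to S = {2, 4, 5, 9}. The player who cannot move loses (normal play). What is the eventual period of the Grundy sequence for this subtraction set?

7

G(0) = 0
G(1) = mex{} = 0
G(2) = mex{0} = 1
G(3) = mex{0} = 1
G(4) = mex{1,0} = 2
G(5) = mex{1,0,0} = 2
G(6) = mex{2,1,0} = 3
G(7) = mex{2,1,1} = 0
G(8) = mex{3,2,1} = 0
G(9) = mex{0,2,2,0} = 1
G(10) = mex{0,3,2,0} = 1
G(11) = mex{1,0,3,1} = 2
G(12) = mex{1,0,0,1} = 2
G(13) = mex{2,1,0,2} = 3
G(14) = mex{2,1,1,2} = 0
G(15) = mex{3,2,1,3} = 0
G(16) = mex{0,2,2,0} = 1
G(17) = mex{0,3,2,0} = 1
G(n+7) = G(n) holds for n = 0,…,8 (a full window of length max(S) = 9), so the sequence is purely periodic with period 7.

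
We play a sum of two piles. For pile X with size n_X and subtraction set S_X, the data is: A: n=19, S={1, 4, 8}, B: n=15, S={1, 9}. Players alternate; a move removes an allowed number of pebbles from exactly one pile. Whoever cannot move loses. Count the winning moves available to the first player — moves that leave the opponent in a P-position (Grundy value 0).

Pile A, S = {1, 4, 8}:
G(0) = 0
G(1) = mex{0} = 1
G(2) = mex{1} = 0
G(3) = mex{0} = 1
G(4) = mex{1,0} = 2
G(5) = mex{2,1} = 0
G(6) = mex{0,0} = 1
G(7) = mex{1,1} = 0
G(8) = mex{0,2,0} = 1
G(9) = mex{1,0,1} = 2
G(10) = mex{2,1,0} = 3
G(11) = mex{3,0,1} = 2
G(12) = mex{2,1,2} = 0
G(13) = mex{0,2,0} = 1
G(14) = mex{1,3,1} = 0
G(15) = mex{0,2,0} = 1
G(16) = mex{1,0,1} = 2
G(17) = mex{2,1,2} = 0
G(18) = mex{0,0,3} = 1
G(19) = mex{1,1,2} = 0
G_A(19) = 0.
Pile B, S = {1, 9}:
n :  0  1  2  3  4  5  6  7  8  9 10 11 12 13 14 15
G :  0  1  0  1  0  1  0  1  0  1  0  1  0  1  0  1
G_B(15) = 1.
Combined Grundy value = 0 ⊕ 1 = 1.
A winning move leaves total XOR = 0, i.e. changes one component's Grundy value g to g ⊕ X where X is the current total.
Pile A: need g' = 0⊕1 = 1. Options: 19−1→G=1, 19−4→G=1, 19−8→G=2. Hits: 2.
Pile B: need g' = 1⊕1 = 0. Options: 15−1→G=0, 15−9→G=0. Hits: 2.

4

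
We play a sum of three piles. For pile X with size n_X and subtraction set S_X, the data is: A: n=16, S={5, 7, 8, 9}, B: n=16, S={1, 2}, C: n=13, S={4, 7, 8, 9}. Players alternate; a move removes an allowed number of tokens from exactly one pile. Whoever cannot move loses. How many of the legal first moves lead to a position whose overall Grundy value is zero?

Pile A, S = {5, 7, 8, 9}:
G(0) = 0
G(1) = mex{} = 0
G(2) = mex{} = 0
G(3) = mex{} = 0
G(4) = mex{} = 0
G(5) = mex{0} = 1
G(6) = mex{0} = 1
G(7) = mex{0,0} = 1
G(8) = mex{0,0,0} = 1
G(9) = mex{0,0,0,0} = 1
G(10) = mex{1,0,0,0} = 2
G(11) = mex{1,0,0,0} = 2
G(12) = mex{1,1,0,0} = 2
G(13) = mex{1,1,1,0} = 2
G(14) = mex{1,1,1,1} = 0
G(15) = mex{2,1,1,1} = 0
G(16) = mex{2,1,1,1} = 0
G_A(16) = 0.
Pile B, S = {1, 2}:
G(0) = 0
G(1) = mex{0} = 1
G(2) = mex{1,0} = 2
G(3) = mex{2,1} = 0
G(4) = mex{0,2} = 1
G(5) = mex{1,0} = 2
G(6) = mex{2,1} = 0
G(7) = mex{0,2} = 1
G(8) = mex{1,0} = 2
G(9) = mex{2,1} = 0
G(10) = mex{0,2} = 1
G(11) = mex{1,0} = 2
G(12) = mex{2,1} = 0
G(13) = mex{0,2} = 1
G(14) = mex{1,0} = 2
G(15) = mex{2,1} = 0
G(16) = mex{0,2} = 1
G_B(16) = 1.
Pile C, S = {4, 7, 8, 9}:
n :  0  1  2  3  4  5  6  7  8  9 10 11 12 13
G :  0  0  0  0  1  1  1  1  2  2  2  2  3  0
G_C(13) = 0.
Combined Grundy value = 0 ⊕ 1 ⊕ 0 = 1.
A winning move leaves total XOR = 0, i.e. changes one component's Grundy value g to g ⊕ X where X is the current total.
Pile A: need g' = 0⊕1 = 1. Options: 16−5→G=2, 16−7→G=1, 16−8→G=1, 16−9→G=1. Hits: 3.
Pile B: need g' = 1⊕1 = 0. Options: 16−1→G=0, 16−2→G=2. Hits: 1.
Pile C: need g' = 0⊕1 = 1. Options: 13−4→G=2, 13−7→G=1, 13−8→G=1, 13−9→G=1. Hits: 3.

7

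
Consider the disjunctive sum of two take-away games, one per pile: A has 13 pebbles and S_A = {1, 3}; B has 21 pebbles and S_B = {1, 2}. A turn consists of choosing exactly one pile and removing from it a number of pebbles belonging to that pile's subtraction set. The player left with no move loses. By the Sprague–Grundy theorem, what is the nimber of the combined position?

Pile A, S = {1, 3}:
n :  0  1  2  3  4  5  6  7  8  9 10 11 12 13
G :  0  1  0  1  0  1  0  1  0  1  0  1  0  1
G_A(13) = 1.
Pile B, S = {1, 2}:
n :  0  1  2  3  4  5  6  7  8  9 10 11 12 13 14 15 16 17 18 19 20 21
G :  0  1  2  0  1  2  0  1  2  0  1  2  0  1  2  0  1  2  0  1  2  0
G_B(21) = 0.
Combined Grundy value = 1 ⊕ 0 = 1.

1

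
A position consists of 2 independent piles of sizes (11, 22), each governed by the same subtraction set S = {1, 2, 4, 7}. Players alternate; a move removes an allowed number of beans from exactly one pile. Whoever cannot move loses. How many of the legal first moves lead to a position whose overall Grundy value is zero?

4

All piles use S = {1, 2, 4, 7}:
G(0) = 0
G(1) = mex{0} = 1
G(2) = mex{1,0} = 2
G(3) = mex{2,1} = 0
G(4) = mex{0,2,0} = 1
G(5) = mex{1,0,1} = 2
G(6) = mex{2,1,2} = 0
G(7) = mex{0,2,0,0} = 1
G(8) = mex{1,0,1,1} = 2
G(9) = mex{2,1,2,2} = 0
G(10) = mex{0,2,0,0} = 1
G(11) = mex{1,0,1,1} = 2
G(12) = mex{2,1,2,2} = 0
G(13) = mex{0,2,0,0} = 1
G(14) = mex{1,0,1,1} = 2
G(15) = mex{2,1,2,2} = 0
G(16) = mex{0,2,0,0} = 1
G(17) = mex{1,0,1,1} = 2
G(18) = mex{2,1,2,2} = 0
G(19) = mex{0,2,0,0} = 1
G(20) = mex{1,0,1,1} = 2
G(21) = mex{2,1,2,2} = 0
G(22) = mex{0,2,0,0} = 1
Pile A: G(11) = 2.
Pile B: G(22) = 1.
Combined Grundy value = 2 ⊕ 1 = 3.
A winning move leaves total XOR = 0, i.e. changes one component's Grundy value g to g ⊕ X where X is the current total.
Pile A: need g' = 2⊕3 = 1. Options: 11−1→G=1, 11−2→G=0, 11−4→G=1, 11−7→G=1. Hits: 3.
Pile B: need g' = 1⊕3 = 2. Options: 22−1→G=0, 22−2→G=2, 22−4→G=0, 22−7→G=0. Hits: 1.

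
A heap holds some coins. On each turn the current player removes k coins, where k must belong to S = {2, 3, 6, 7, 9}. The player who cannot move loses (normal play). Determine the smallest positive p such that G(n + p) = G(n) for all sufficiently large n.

28

n :  0  1  2  3  4  5  6  7  8  9 10 11 12 13 14 15 16 17 18 19 20 21 22 23 24 25 26 27 28 29 30 31 32 33 34 35 36 37 38 39 40 41 42 43 44 45 46 47 48 49 50 51 52 53 54 55 56 57 58 59 60
G :  0  0  1  1  2  0  3  1  2  2  3  3  4  0  5  1  4  0  0  1  1  2  2  3  3  5  2  4  0  0  1  1  4  0  2  1  3  3  2  2  4  0  5  1  4  0  0  1  1  2  2  3  3  5  2  4  0  0  1  1  4
From n = 12 onward G(n+28) = G(n); since this holds over max(S) = 9 consecutive positions the period is 28 (pre-period 12).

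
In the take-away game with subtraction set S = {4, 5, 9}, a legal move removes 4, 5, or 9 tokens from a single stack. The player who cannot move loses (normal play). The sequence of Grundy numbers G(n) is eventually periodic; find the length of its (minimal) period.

13

G(0) = 0
G(1) = mex{} = 0
G(2) = mex{} = 0
G(3) = mex{} = 0
G(4) = mex{0} = 1
G(5) = mex{0,0} = 1
G(6) = mex{0,0} = 1
G(7) = mex{0,0} = 1
G(8) = mex{1,0} = 2
G(9) = mex{1,1,0} = 2
G(10) = mex{1,1,0} = 2
G(11) = mex{1,1,0} = 2
G(12) = mex{2,1,0} = 3
G(13) = mex{2,2,1} = 0
G(14) = mex{2,2,1} = 0
G(15) = mex{2,2,1} = 0
G(16) = mex{3,2,1} = 0
G(17) = mex{0,3,2} = 1
G(18) = mex{0,0,2} = 1
G(19) = mex{0,0,2} = 1
G(20) = mex{0,0,2} = 1
G(21) = mex{1,0,3} = 2
G(22) = mex{1,1,0} = 2
G(23) = mex{1,1,0} = 2
G(24) = mex{1,1,0} = 2
G(25) = mex{2,1,0} = 3
G(26) = mex{2,2,1} = 0
G(27) = mex{2,2,1} = 0
G(n+13) = G(n) holds for n = 0,…,8 (a full window of length max(S) = 9), so the sequence is purely periodic with period 13.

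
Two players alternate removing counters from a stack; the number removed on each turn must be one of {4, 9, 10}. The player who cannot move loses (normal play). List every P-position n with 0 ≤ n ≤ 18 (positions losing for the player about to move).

0, 1, 2, 3, 8, 14, 15, 16

G(0) = 0
G(1) = mex{} = 0
G(2) = mex{} = 0
G(3) = mex{} = 0
G(4) = mex{0} = 1
G(5) = mex{0} = 1
G(6) = mex{0} = 1
G(7) = mex{0} = 1
G(8) = mex{1} = 0
G(9) = mex{1,0} = 2
G(10) = mex{1,0,0} = 2
G(11) = mex{1,0,0} = 2
G(12) = mex{0,0,0} = 1
G(13) = mex{2,1,0} = 3
G(14) = mex{2,1,1} = 0
G(15) = mex{2,1,1} = 0
G(16) = mex{1,1,1} = 0
G(17) = mex{3,0,1} = 2
G(18) = mex{0,2,0} = 1
P-positions are exactly the n with G(n) = 0.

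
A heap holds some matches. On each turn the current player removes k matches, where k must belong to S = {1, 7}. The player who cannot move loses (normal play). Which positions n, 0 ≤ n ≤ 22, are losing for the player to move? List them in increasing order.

G(0) = 0
G(1) = mex{0} = 1
G(2) = mex{1} = 0
G(3) = mex{0} = 1
G(4) = mex{1} = 0
G(5) = mex{0} = 1
G(6) = mex{1} = 0
G(7) = mex{0,0} = 1
G(8) = mex{1,1} = 0
G(9) = mex{0,0} = 1
G(10) = mex{1,1} = 0
G(11) = mex{0,0} = 1
G(12) = mex{1,1} = 0
G(13) = mex{0,0} = 1
G(14) = mex{1,1} = 0
G(15) = mex{0,0} = 1
G(16) = mex{1,1} = 0
G(17) = mex{0,0} = 1
G(18) = mex{1,1} = 0
G(19) = mex{0,0} = 1
G(20) = mex{1,1} = 0
G(21) = mex{0,0} = 1
G(22) = mex{1,1} = 0
P-positions are exactly the n with G(n) = 0.

0, 2, 4, 6, 8, 10, 12, 14, 16, 18, 20, 22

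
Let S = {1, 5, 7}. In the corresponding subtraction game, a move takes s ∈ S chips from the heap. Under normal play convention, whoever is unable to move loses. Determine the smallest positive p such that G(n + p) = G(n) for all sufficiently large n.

n :  0  1  2  3  4  5  6  7  8  9 10 11 12 13 14
G :  0  1  0  1  0  1  0  1  0  1  0  1  0  1  0
G(n+2) = G(n) holds for n = 0,…,6 (a full window of length max(S) = 7), so the sequence is purely periodic with period 2.

2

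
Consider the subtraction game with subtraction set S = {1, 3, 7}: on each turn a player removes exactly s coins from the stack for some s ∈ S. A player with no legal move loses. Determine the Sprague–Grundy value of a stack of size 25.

1

G(0) = 0
G(1) = mex{0} = 1
G(2) = mex{1} = 0
G(3) = mex{0,0} = 1
G(4) = mex{1,1} = 0
G(5) = mex{0,0} = 1
G(6) = mex{1,1} = 0
G(7) = mex{0,0,0} = 1
G(8) = mex{1,1,1} = 0
G(9) = mex{0,0,0} = 1
G(10) = mex{1,1,1} = 0
G(11) = mex{0,0,0} = 1
G(12) = mex{1,1,1} = 0
G(13) = mex{0,0,0} = 1
G(14) = mex{1,1,1} = 0
G(15) = mex{0,0,0} = 1
G(16) = mex{1,1,1} = 0
G(17) = mex{0,0,0} = 1
G(18) = mex{1,1,1} = 0
G(19) = mex{0,0,0} = 1
G(20) = mex{1,1,1} = 0
G(21) = mex{0,0,0} = 1
G(22) = mex{1,1,1} = 0
G(23) = mex{0,0,0} = 1
G(24) = mex{1,1,1} = 0
G(25) = mex{0,0,0} = 1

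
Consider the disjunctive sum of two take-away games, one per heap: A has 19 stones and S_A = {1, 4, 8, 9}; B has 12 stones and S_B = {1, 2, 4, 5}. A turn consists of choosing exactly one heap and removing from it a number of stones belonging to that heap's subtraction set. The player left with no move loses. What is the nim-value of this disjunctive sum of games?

Heap A, S = {1, 4, 8, 9}:
n :  0  1  2  3  4  5  6  7  8  9 10 11 12 13 14 15 16 17 18 19
G :  0  1  0  1  2  0  1  0  1  2  3  2  0  1  2  3  2  0  1  0
G_A(19) = 0.
Heap B, S = {1, 2, 4, 5}:
G(0) = 0
G(1) = mex{0} = 1
G(2) = mex{1,0} = 2
G(3) = mex{2,1} = 0
G(4) = mex{0,2,0} = 1
G(5) = mex{1,0,1,0} = 2
G(6) = mex{2,1,2,1} = 0
G(7) = mex{0,2,0,2} = 1
G(8) = mex{1,0,1,0} = 2
G(9) = mex{2,1,2,1} = 0
G(10) = mex{0,2,0,2} = 1
G(11) = mex{1,0,1,0} = 2
G(12) = mex{2,1,2,1} = 0
G_B(12) = 0.
Combined Grundy value = 0 ⊕ 0 = 0.

0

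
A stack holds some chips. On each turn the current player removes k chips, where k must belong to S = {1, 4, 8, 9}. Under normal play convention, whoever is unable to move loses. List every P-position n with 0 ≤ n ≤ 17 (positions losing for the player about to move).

0, 2, 5, 7, 12, 17

n :  0  1  2  3  4  5  6  7  8  9 10 11 12 13 14 15 16 17
G :  0  1  0  1  2  0  1  0  1  2  3  2  0  1  2  3  2  0
P-positions are exactly the n with G(n) = 0.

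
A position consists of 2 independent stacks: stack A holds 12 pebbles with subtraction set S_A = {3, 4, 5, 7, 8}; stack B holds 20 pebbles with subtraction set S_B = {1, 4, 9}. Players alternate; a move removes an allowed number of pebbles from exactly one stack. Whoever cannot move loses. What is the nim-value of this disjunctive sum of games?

Stack A, S = {3, 4, 5, 7, 8}:
G(0) = 0
G(1) = mex{} = 0
G(2) = mex{} = 0
G(3) = mex{0} = 1
G(4) = mex{0,0} = 1
G(5) = mex{0,0,0} = 1
G(6) = mex{1,0,0} = 2
G(7) = mex{1,1,0,0} = 2
G(8) = mex{1,1,1,0,0} = 2
G(9) = mex{2,1,1,0,0} = 3
G(10) = mex{2,2,1,1,0} = 3
G(11) = mex{2,2,2,1,1} = 0
G(12) = mex{3,2,2,1,1} = 0
G_A(12) = 0.
Stack B, S = {1, 4, 9}:
G(0) = 0
G(1) = mex{0} = 1
G(2) = mex{1} = 0
G(3) = mex{0} = 1
G(4) = mex{1,0} = 2
G(5) = mex{2,1} = 0
G(6) = mex{0,0} = 1
G(7) = mex{1,1} = 0
G(8) = mex{0,2} = 1
G(9) = mex{1,0,0} = 2
G(10) = mex{2,1,1} = 0
G(11) = mex{0,0,0} = 1
G(12) = mex{1,1,1} = 0
G(13) = mex{0,2,2} = 1
G(14) = mex{1,0,0} = 2
G(15) = mex{2,1,1} = 0
G(16) = mex{0,0,0} = 1
G(17) = mex{1,1,1} = 0
G(18) = mex{0,2,2} = 1
G(19) = mex{1,0,0} = 2
G(20) = mex{2,1,1} = 0
G_B(20) = 0.
Combined Grundy value = 0 ⊕ 0 = 0.

0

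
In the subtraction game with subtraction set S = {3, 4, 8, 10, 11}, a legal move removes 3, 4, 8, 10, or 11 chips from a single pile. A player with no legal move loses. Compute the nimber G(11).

G(0) = 0
G(1) = mex{} = 0
G(2) = mex{} = 0
G(3) = mex{0} = 1
G(4) = mex{0,0} = 1
G(5) = mex{0,0} = 1
G(6) = mex{1,0} = 2
G(7) = mex{1,1} = 0
G(8) = mex{1,1,0} = 2
G(9) = mex{2,1,0} = 3
G(10) = mex{0,2,0,0} = 1
G(11) = mex{2,0,1,0,0} = 3

3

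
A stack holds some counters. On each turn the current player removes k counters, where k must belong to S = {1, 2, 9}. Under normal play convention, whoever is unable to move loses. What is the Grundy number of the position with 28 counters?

G(0) = 0
G(1) = mex{0} = 1
G(2) = mex{1,0} = 2
G(3) = mex{2,1} = 0
G(4) = mex{0,2} = 1
G(5) = mex{1,0} = 2
G(6) = mex{2,1} = 0
G(7) = mex{0,2} = 1
G(8) = mex{1,0} = 2
G(9) = mex{2,1,0} = 3
G(10) = mex{3,2,1} = 0
G(11) = mex{0,3,2} = 1
G(12) = mex{1,0,0} = 2
G(13) = mex{2,1,1} = 0
G(14) = mex{0,2,2} = 1
G(15) = mex{1,0,0} = 2
G(16) = mex{2,1,1} = 0
G(17) = mex{0,2,2} = 1
G(18) = mex{1,0,3} = 2
G(19) = mex{2,1,0} = 3
G(20) = mex{3,2,1} = 0
G(21) = mex{0,3,2} = 1
G(22) = mex{1,0,0} = 2
G(23) = mex{2,1,1} = 0
G(24) = mex{0,2,2} = 1
G(25) = mex{1,0,0} = 2
G(26) = mex{2,1,1} = 0
G(27) = mex{0,2,2} = 1
G(28) = mex{1,0,3} = 2

2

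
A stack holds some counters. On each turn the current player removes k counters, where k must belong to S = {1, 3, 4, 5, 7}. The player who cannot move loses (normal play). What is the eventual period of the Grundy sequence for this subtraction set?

8

n :  0  1  2  3  4  5  6  7  8  9 10 11 12 13 14 15 16 17
G :  0  1  0  1  2  3  2  3  0  1  0  1  2  3  2  3  0  1
G(n+8) = G(n) holds for n = 0,…,6 (a full window of length max(S) = 7), so the sequence is purely periodic with period 8.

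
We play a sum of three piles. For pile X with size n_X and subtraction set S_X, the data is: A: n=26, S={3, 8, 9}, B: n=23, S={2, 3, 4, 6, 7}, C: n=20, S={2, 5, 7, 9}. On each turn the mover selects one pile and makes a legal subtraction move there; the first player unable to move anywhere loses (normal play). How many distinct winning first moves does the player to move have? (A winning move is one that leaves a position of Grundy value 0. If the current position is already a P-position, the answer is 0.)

Pile A, S = {3, 8, 9}:
G(0) = 0
G(1) = mex{} = 0
G(2) = mex{} = 0
G(3) = mex{0} = 1
G(4) = mex{0} = 1
G(5) = mex{0} = 1
G(6) = mex{1} = 0
G(7) = mex{1} = 0
G(8) = mex{1,0} = 2
G(9) = mex{0,0,0} = 1
G(10) = mex{0,0,0} = 1
G(11) = mex{2,1,0} = 3
G(12) = mex{1,1,1} = 0
G(13) = mex{1,1,1} = 0
G(14) = mex{3,0,1} = 2
G(15) = mex{0,0,0} = 1
G(16) = mex{0,2,0} = 1
G(17) = mex{2,1,2} = 0
G(18) = mex{1,1,1} = 0
G(19) = mex{1,3,1} = 0
G(20) = mex{0,0,3} = 1
G(21) = mex{0,0,0} = 1
G(22) = mex{0,2,0} = 1
G(23) = mex{1,1,2} = 0
G(24) = mex{1,1,1} = 0
G(25) = mex{1,0,1} = 2
G(26) = mex{0,0,0} = 1
G_A(26) = 1.
Pile B, S = {2, 3, 4, 6, 7}:
G(0) = 0
G(1) = mex{} = 0
G(2) = mex{0} = 1
G(3) = mex{0,0} = 1
G(4) = mex{1,0,0} = 2
G(5) = mex{1,1,0} = 2
G(6) = mex{2,1,1,0} = 3
G(7) = mex{2,2,1,0,0} = 3
G(8) = mex{3,2,2,1,0} = 4
G(9) = mex{3,3,2,1,1} = 0
G(10) = mex{4,3,3,2,1} = 0
G(11) = mex{0,4,3,2,2} = 1
G(12) = mex{0,0,4,3,2} = 1
G(13) = mex{1,0,0,3,3} = 2
G(14) = mex{1,1,0,4,3} = 2
G(15) = mex{2,1,1,0,4} = 3
G(16) = mex{2,2,1,0,0} = 3
G(17) = mex{3,2,2,1,0} = 4
G(18) = mex{3,3,2,1,1} = 0
G(19) = mex{4,3,3,2,1} = 0
G(20) = mex{0,4,3,2,2} = 1
G(21) = mex{0,0,4,3,2} = 1
G(22) = mex{1,0,0,3,3} = 2
G(23) = mex{1,1,0,4,3} = 2
G_B(23) = 2.
Pile C, S = {2, 5, 7, 9}:
G(0) = 0
G(1) = mex{} = 0
G(2) = mex{0} = 1
G(3) = mex{0} = 1
G(4) = mex{1} = 0
G(5) = mex{1,0} = 2
G(6) = mex{0,0} = 1
G(7) = mex{2,1,0} = 3
G(8) = mex{1,1,0} = 2
G(9) = mex{3,0,1,0} = 2
G(10) = mex{2,2,1,0} = 3
G(11) = mex{2,1,0,1} = 3
G(12) = mex{3,3,2,1} = 0
G(13) = mex{3,2,1,0} = 4
G(14) = mex{0,2,3,2} = 1
G(15) = mex{4,3,2,1} = 0
G(16) = mex{1,3,2,3} = 0
G(17) = mex{0,0,3,2} = 1
G(18) = mex{0,4,3,2} = 1
G(19) = mex{1,1,0,3} = 2
G(20) = mex{1,0,4,3} = 2
G_C(20) = 2.
Combined Grundy value = 1 ⊕ 2 ⊕ 2 = 1.
A winning move leaves total XOR = 0, i.e. changes one component's Grundy value g to g ⊕ X where X is the current total.
Pile A: need g' = 1⊕1 = 0. Options: 26−3→G=0, 26−8→G=0, 26−9→G=0. Hits: 3.
Pile B: need g' = 2⊕1 = 3. Options: 23−2→G=1, 23−3→G=1, 23−4→G=0, 23−6→G=4, 23−7→G=3. Hits: 1.
Pile C: need g' = 2⊕1 = 3. Options: 20−2→G=1, 20−5→G=0, 20−7→G=4, 20−9→G=3. Hits: 1.

5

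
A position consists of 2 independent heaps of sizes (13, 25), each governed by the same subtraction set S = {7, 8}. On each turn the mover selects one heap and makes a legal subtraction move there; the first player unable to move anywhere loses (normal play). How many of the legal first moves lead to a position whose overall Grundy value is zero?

0

All heaps use S = {7, 8}:
G(0) = 0
G(1) = mex{} = 0
G(2) = mex{} = 0
G(3) = mex{} = 0
G(4) = mex{} = 0
G(5) = mex{} = 0
G(6) = mex{} = 0
G(7) = mex{0} = 1
G(8) = mex{0,0} = 1
G(9) = mex{0,0} = 1
G(10) = mex{0,0} = 1
G(11) = mex{0,0} = 1
G(12) = mex{0,0} = 1
G(13) = mex{0,0} = 1
G(14) = mex{1,0} = 2
G(15) = mex{1,1} = 0
G(16) = mex{1,1} = 0
G(17) = mex{1,1} = 0
G(18) = mex{1,1} = 0
G(19) = mex{1,1} = 0
G(20) = mex{1,1} = 0
G(21) = mex{2,1} = 0
G(22) = mex{0,2} = 1
G(23) = mex{0,0} = 1
G(24) = mex{0,0} = 1
G(25) = mex{0,0} = 1
Heap A: G(13) = 1.
Heap B: G(25) = 1.
Combined Grundy value = 1 ⊕ 1 = 0.
A winning move leaves total XOR = 0, i.e. changes one component's Grundy value g to g ⊕ X where X is the current total.
Heap A: target g' = 1⊕0 = 1, but every legal move changes the Grundy value (mex property), so 0 moves.
Heap B: target g' = 1⊕0 = 1, but every legal move changes the Grundy value (mex property), so 0 moves.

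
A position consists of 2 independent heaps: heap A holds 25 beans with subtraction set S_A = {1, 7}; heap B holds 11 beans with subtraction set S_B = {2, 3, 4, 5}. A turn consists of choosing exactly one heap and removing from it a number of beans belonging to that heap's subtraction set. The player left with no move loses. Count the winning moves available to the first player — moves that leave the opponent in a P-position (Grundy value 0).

1

Heap A, S = {1, 7}:
G(0) = 0
G(1) = mex{0} = 1
G(2) = mex{1} = 0
G(3) = mex{0} = 1
G(4) = mex{1} = 0
G(5) = mex{0} = 1
G(6) = mex{1} = 0
G(7) = mex{0,0} = 1
G(8) = mex{1,1} = 0
G(9) = mex{0,0} = 1
G(10) = mex{1,1} = 0
G(11) = mex{0,0} = 1
G(12) = mex{1,1} = 0
G(13) = mex{0,0} = 1
G(14) = mex{1,1} = 0
G(15) = mex{0,0} = 1
G(16) = mex{1,1} = 0
G(17) = mex{0,0} = 1
G(18) = mex{1,1} = 0
G(19) = mex{0,0} = 1
G(20) = mex{1,1} = 0
G(21) = mex{0,0} = 1
G(22) = mex{1,1} = 0
G(23) = mex{0,0} = 1
G(24) = mex{1,1} = 0
G(25) = mex{0,0} = 1
G_A(25) = 1.
Heap B, S = {2, 3, 4, 5}:
G(0) = 0
G(1) = mex{} = 0
G(2) = mex{0} = 1
G(3) = mex{0,0} = 1
G(4) = mex{1,0,0} = 2
G(5) = mex{1,1,0,0} = 2
G(6) = mex{2,1,1,0} = 3
G(7) = mex{2,2,1,1} = 0
G(8) = mex{3,2,2,1} = 0
G(9) = mex{0,3,2,2} = 1
G(10) = mex{0,0,3,2} = 1
G(11) = mex{1,0,0,3} = 2
G_B(11) = 2.
Combined Grundy value = 1 ⊕ 2 = 3.
A winning move leaves total XOR = 0, i.e. changes one component's Grundy value g to g ⊕ X where X is the current total.
Heap A: need g' = 1⊕3 = 2. Options: 25−1→G=0, 25−7→G=0. Hits: 0.
Heap B: need g' = 2⊕3 = 1. Options: 11−2→G=1, 11−3→G=0, 11−4→G=0, 11−5→G=3. Hits: 1.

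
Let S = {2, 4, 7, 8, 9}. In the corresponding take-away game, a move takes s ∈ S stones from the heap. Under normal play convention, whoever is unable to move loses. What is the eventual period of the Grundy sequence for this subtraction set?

11

G(0) = 0
G(1) = mex{} = 0
G(2) = mex{0} = 1
G(3) = mex{0} = 1
G(4) = mex{1,0} = 2
G(5) = mex{1,0} = 2
G(6) = mex{2,1} = 0
G(7) = mex{2,1,0} = 3
G(8) = mex{0,2,0,0} = 1
G(9) = mex{3,2,1,0,0} = 4
G(10) = mex{1,0,1,1,0} = 2
G(11) = mex{4,3,2,1,1} = 0
G(12) = mex{2,1,2,2,1} = 0
G(13) = mex{0,4,0,2,2} = 1
G(14) = mex{0,2,3,0,2} = 1
G(15) = mex{1,0,1,3,0} = 2
G(16) = mex{1,0,4,1,3} = 2
G(17) = mex{2,1,2,4,1} = 0
G(18) = mex{2,1,0,2,4} = 3
G(19) = mex{0,2,0,0,2} = 1
G(20) = mex{3,2,1,0,0} = 4
G(21) = mex{1,0,1,1,0} = 2
G(22) = mex{4,3,2,1,1} = 0
G(23) = mex{2,1,2,2,1} = 0
G(n+11) = G(n) holds for n = 0,…,8 (a full window of length max(S) = 9), so the sequence is purely periodic with period 11.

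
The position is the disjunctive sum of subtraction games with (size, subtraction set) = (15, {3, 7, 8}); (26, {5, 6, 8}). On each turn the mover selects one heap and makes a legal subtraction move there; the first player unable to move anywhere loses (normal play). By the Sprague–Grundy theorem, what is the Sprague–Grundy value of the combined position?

Heap A, S = {3, 7, 8}:
n :  0  1  2  3  4  5  6  7  8  9 10 11 12 13 14 15
G :  0  0  0  1  1  1  0  2  2  1  3  0  0  2  1  1
G_A(15) = 1.
Heap B, S = {5, 6, 8}:
G(0) = 0
G(1) = mex{} = 0
G(2) = mex{} = 0
G(3) = mex{} = 0
G(4) = mex{} = 0
G(5) = mex{0} = 1
G(6) = mex{0,0} = 1
G(7) = mex{0,0} = 1
G(8) = mex{0,0,0} = 1
G(9) = mex{0,0,0} = 1
G(10) = mex{1,0,0} = 2
G(11) = mex{1,1,0} = 2
G(12) = mex{1,1,0} = 2
G(13) = mex{1,1,1} = 0
G(14) = mex{1,1,1} = 0
G(15) = mex{2,1,1} = 0
G(16) = mex{2,2,1} = 0
G(17) = mex{2,2,1} = 0
G(18) = mex{0,2,2} = 1
G(19) = mex{0,0,2} = 1
G(20) = mex{0,0,2} = 1
G(21) = mex{0,0,0} = 1
G(22) = mex{0,0,0} = 1
G(23) = mex{1,0,0} = 2
G(24) = mex{1,1,0} = 2
G(25) = mex{1,1,0} = 2
G(26) = mex{1,1,1} = 0
G_B(26) = 0.
Combined Grundy value = 1 ⊕ 0 = 1.

1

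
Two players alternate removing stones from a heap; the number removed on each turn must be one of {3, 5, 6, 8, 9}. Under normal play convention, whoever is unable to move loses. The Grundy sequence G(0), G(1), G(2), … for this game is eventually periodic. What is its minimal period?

12

n :  0  1  2  3  4  5  6  7  8  9 10 11 12 13 14 15 16 17 18 19 20 21 22 23 24 25
G :  0  0  0  1  1  1  2  2  2  3  3  3  0  0  0  1  1  1  2  2  2  3  3  3  0  0
G(n+12) = G(n) holds for n = 0,…,8 (a full window of length max(S) = 9), so the sequence is purely periodic with period 12.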